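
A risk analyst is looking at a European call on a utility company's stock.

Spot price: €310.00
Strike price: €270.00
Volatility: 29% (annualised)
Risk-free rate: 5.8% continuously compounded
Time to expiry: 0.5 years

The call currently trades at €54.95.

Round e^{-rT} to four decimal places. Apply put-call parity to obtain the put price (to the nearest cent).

€7.23

exp(−rT) = exp(−0.058·0.5) = 0.9714
Put-call parity: C − P = S − K·e^(−rT) = 310 − 270·0.9714 = 310 − 262.2780 = 47.7220
P = C − (C − P) = 54.95 − (47.7220) = 7.2280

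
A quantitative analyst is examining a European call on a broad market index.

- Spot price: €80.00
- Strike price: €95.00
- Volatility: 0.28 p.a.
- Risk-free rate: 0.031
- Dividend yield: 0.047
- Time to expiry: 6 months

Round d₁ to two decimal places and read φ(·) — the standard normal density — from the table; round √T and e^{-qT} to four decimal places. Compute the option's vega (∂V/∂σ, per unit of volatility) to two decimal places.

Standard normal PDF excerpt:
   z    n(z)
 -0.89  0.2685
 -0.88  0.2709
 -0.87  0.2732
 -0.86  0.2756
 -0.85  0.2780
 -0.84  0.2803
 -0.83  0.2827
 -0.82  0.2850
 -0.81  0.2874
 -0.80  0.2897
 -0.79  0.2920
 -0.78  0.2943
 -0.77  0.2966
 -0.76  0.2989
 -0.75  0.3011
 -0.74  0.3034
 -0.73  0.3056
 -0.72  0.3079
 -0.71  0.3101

σ√T = 0.28·√0.5 = 0.1980
d₁ = [ln(80/95) + (0.031 − 0.047 + ½·0.28²)·0.5] / (σ√T) = (-0.1719 + 0.0116) / 0.1980 = -0.8094 ⇒ -0.81
√T = √0.5 = 0.7071
φ(d₁) = φ(-0.81) = 0.2874
exp(−qT) = exp(−0.047·0.5) = 0.9768
vega = S·exp(−qT)·φ(d₁)·√T = 80·0.9768·0.2874·0.7071 = 15.8805
(The put has the same vega.)

15.88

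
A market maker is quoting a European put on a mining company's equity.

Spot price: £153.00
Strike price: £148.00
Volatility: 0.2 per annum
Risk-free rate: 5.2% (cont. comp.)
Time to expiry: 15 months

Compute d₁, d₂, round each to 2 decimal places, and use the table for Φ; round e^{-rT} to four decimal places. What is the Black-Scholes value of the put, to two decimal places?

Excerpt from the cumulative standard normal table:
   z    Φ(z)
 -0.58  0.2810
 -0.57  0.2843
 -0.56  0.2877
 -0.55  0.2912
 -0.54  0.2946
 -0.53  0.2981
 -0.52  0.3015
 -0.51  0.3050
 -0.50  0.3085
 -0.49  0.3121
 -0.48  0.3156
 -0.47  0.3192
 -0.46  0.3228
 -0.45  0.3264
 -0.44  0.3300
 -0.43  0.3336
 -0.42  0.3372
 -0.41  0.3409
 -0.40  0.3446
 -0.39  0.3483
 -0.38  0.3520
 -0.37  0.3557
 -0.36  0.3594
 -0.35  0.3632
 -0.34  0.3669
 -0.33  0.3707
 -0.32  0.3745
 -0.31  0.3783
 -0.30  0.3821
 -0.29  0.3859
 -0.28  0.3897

T = 1.25;  σ√T = 0.2236
d₁ = [ln(153/148) + (0.052 + 0.2²/2)·1.25] / 0.2236 = [0.0332 + 0.0900] / 0.2236 = 0.5511 → 0.55
d₂ = d₁ − σ√T = 0.5511 − 0.2236 = 0.3275 → 0.33
e^(−rT) = e^(−0.052·1.25) = 0.9371
N(−d₂) = N(-0.33) = 0.3707;  N(−d₁) = N(-0.55) = 0.2912
P = 148·0.9371·0.3707 − 153·0.2912 = 51.4127 − 44.5536 = 6.8591

£6.86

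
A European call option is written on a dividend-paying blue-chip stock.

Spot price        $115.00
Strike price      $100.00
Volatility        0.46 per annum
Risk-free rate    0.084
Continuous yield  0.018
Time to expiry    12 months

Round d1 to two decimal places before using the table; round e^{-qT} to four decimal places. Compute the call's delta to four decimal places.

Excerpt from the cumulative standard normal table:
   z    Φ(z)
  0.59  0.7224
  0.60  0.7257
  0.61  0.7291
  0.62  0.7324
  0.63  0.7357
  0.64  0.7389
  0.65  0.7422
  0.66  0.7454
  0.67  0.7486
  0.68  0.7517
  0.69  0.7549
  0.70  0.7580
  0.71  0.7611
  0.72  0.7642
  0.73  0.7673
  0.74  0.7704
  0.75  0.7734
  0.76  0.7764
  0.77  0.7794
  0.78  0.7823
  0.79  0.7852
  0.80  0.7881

0.7383

σ√T = 0.46 × 1.0000 = 0.4600
ln(S/K) + (r − q + σ²/2)T = ln(115/100) + (0.084 − 0.018 + 0.46²/2)·1 = 0.1398 + 0.1718 = 0.3116
d₁ = 0.3116 / 0.4600 = 0.6773 ⇒ 0.68
N(d₁) = N(0.68) = 0.7517
Δ_call = exp(−qT)·N(d₁) = 0.9822·0.7517 = 0.7383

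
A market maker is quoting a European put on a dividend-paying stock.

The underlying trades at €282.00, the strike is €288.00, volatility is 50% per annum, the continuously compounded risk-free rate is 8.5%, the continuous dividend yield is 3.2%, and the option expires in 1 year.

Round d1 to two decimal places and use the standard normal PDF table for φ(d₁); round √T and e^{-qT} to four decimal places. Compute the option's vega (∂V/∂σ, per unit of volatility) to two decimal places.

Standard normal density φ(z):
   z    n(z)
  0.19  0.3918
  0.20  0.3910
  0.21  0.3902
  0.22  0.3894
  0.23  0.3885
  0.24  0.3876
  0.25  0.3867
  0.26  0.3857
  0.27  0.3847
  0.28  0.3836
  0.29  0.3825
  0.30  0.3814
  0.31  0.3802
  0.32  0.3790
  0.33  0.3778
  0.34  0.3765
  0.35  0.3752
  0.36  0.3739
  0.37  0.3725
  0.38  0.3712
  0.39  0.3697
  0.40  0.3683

103.84

σ√T = 0.5 × 1.0000 = 0.5000
d₁ = [ln(282/288) + (0.085 − 0.032 + ½·0.5²)·1] / (σ√T) = (-0.0211 + 0.1780) / 0.5000 = 0.3139 ⇒ 0.31
√T = √1 = 1.0000
φ(d₁) = φ(0.31) = 0.3802
exp(−qT) = exp(−0.032·1) = 0.9685
vega = S·exp(−qT)·φ(d₁)·√T = 282·0.9685·0.3802·1.0000 = 103.8391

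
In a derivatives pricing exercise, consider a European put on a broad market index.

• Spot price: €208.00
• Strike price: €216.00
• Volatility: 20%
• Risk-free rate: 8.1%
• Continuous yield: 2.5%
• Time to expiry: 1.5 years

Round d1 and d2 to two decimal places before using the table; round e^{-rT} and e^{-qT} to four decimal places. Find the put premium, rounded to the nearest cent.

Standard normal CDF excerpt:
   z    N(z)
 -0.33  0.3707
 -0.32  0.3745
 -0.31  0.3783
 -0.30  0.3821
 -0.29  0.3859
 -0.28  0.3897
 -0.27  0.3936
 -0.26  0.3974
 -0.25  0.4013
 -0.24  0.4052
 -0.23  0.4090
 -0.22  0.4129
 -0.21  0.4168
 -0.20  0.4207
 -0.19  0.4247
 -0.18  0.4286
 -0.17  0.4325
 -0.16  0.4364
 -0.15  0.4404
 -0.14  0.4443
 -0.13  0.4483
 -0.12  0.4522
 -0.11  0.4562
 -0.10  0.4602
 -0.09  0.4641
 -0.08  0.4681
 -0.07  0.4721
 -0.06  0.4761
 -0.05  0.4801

T = 1.5;  σ√T = 0.2449
d₁ = [ln(208/216) + (0.081 − 0.025 + 0.2²/2)·1.5] / 0.2449 = [-0.0377 + 0.1140] / 0.2449 = 0.3113 ⇒ 0.31
d₂ = d₁ − σ√T = 0.3113 − 0.2449 = 0.0664 ⇒ 0.07
exp(−qT) = exp(−0.025·1.5) = 0.9632;  exp(−rT) = exp(−0.081·1.5) = 0.8856
N(−d₂) = N(-0.07) = 0.4721;  N(−d₁) = N(-0.31) = 0.3783
P = 216·0.8856·0.4721 − 208·0.9632·0.3783 = 90.3078 − 75.7907 = 14.5171

€14.52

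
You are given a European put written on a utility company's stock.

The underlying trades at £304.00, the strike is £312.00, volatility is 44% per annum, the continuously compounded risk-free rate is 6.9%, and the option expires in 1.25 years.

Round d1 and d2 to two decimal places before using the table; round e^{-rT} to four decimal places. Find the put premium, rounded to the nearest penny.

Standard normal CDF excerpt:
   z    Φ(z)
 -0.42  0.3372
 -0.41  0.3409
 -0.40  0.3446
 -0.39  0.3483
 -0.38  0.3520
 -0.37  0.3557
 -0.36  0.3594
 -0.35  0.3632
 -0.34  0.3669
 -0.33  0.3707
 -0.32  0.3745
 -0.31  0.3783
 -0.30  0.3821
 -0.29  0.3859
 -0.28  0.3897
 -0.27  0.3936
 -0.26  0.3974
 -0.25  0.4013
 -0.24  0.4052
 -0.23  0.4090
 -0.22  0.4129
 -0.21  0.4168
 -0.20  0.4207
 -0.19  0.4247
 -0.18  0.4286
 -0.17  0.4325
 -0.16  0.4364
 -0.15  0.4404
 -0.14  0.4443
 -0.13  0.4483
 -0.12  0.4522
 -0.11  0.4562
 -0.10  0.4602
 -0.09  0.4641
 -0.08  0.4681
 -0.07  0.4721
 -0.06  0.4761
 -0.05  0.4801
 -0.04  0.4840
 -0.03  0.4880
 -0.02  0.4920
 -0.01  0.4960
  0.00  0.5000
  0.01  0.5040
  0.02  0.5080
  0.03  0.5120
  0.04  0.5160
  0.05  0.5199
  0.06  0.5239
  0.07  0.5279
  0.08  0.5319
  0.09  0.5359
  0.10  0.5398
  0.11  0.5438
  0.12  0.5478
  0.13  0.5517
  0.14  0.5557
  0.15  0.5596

T = 1.25;  σ√T = 0.4919
d₁ = [ln(304/312) + (0.069 + 0.44²/2)·1.25] / 0.4919 = [-0.0260 + 0.2072] / 0.4919 = 0.3685 ≈ 0.37
d₂ = d₁ − σ√T = 0.3685 − 0.4919 = -0.1234 ≈ -0.12
e^(−rT) = e^(−0.069·1.25) = 0.9174
P = 312·0.9174·N(0.12) − 304·N(-0.37) = 312·0.9174·0.5478 − 304·0.3557 = 156.7961 − 108.1328 = 48.6633

£48.66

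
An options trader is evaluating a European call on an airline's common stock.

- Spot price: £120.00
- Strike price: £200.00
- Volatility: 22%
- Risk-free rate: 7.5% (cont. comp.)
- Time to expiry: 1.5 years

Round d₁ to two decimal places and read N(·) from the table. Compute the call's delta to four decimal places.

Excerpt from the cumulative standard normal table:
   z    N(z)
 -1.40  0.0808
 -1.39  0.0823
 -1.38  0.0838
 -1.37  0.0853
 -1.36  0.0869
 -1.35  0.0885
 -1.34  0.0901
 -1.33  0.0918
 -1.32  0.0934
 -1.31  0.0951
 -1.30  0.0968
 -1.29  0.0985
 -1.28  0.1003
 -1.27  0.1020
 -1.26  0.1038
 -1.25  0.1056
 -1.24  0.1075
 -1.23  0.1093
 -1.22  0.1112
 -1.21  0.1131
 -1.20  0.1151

0.0901

σ√T = 0.22 × 1.2247 = 0.2694
ln(S/K) + (r + σ²/2)T = ln(120/200) + (0.075 + 0.22²/2)·1.5 = -0.5108 + 0.1488 = -0.3620
d₁ = -0.3620 / 0.2694 = -1.3436 ≈ -1.34
N(d₁) = N(-1.34) = 0.0901
Δ_call = N(d₁) = 0.0901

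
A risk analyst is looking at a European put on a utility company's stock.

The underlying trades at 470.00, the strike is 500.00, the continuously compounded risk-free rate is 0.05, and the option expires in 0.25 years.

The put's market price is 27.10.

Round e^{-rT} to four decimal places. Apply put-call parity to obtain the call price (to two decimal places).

3.30

exp(−rT) = exp(−0.05·0.25) = 0.9876
Put-call parity: C − P = S − K·e^(−rT) = 470 − 500·0.9876 = 470 − 493.8000 = -23.8000
C = P + (C − P) = 27.10 + (-23.8000) = 3.3000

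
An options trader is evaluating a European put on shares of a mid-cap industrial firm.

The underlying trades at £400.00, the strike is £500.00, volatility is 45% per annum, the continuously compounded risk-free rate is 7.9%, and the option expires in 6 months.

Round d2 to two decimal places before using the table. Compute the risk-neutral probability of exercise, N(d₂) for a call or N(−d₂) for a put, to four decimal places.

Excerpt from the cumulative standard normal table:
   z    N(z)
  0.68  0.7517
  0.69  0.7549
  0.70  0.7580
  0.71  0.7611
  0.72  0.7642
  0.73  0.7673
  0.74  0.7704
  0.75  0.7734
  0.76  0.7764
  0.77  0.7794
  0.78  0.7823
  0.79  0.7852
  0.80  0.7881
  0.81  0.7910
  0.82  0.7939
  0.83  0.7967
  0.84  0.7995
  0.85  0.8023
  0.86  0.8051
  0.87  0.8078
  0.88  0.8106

0.7704

σ√T = 0.45·√0.5 = 0.3182
ln(S/K) + (r + σ²/2)T = ln(400/500) + (0.079 + 0.45²/2)·0.5 = -0.2231 + 0.0901 = -0.1330
d₁ = -0.1330 / 0.3182 = -0.4180 which rounds to -0.42
d₂ = d₁ − σ√T = -0.4180 − 0.3182 = -0.7362 which rounds to -0.74
Pr(exercise) under Q = N(−d₂) = N(0.74) = 0.7704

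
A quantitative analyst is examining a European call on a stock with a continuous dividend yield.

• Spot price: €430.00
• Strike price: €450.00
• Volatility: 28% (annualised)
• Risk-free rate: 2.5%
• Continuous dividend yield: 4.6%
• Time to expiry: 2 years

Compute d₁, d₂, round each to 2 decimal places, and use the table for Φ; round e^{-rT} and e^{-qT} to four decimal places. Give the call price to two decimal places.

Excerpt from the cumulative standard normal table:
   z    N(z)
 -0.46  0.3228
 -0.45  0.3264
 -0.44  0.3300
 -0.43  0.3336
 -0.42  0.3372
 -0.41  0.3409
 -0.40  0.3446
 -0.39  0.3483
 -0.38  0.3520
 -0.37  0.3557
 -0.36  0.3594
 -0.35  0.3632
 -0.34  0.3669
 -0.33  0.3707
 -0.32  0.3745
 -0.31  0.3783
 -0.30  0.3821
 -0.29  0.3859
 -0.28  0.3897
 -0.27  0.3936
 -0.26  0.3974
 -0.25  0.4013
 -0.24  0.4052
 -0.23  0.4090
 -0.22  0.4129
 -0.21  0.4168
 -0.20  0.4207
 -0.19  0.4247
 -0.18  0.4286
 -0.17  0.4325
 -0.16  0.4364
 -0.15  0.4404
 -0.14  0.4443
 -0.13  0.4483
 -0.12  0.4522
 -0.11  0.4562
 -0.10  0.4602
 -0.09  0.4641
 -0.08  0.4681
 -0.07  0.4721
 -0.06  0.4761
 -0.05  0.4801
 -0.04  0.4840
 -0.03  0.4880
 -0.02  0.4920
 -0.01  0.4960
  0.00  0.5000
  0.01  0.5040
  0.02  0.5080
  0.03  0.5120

σ√T = 0.28·√2 = 0.3960
ln(S/K) + (r − q + σ²/2)T = ln(430/450) + (0.025 − 0.046 + 0.28²/2)·2 = -0.0455 + 0.0364 = -0.0091
d₁ = -0.0091 / 0.3960 = -0.0229 which rounds to -0.02
d₂ = d₁ − σ√T = -0.0229 − 0.3960 = -0.4189 which rounds to -0.42
e^(−qT) = e^(−0.046·2) = 0.9121;  e^(−rT) = e^(−0.025·2) = 0.9512
C = 430·0.9121·N(-0.02) − 450·0.9512·N(-0.42) = 430·0.9121·0.4920 − 450·0.9512·0.3372 = 192.9639 − 144.3351 = 48.6288

€48.63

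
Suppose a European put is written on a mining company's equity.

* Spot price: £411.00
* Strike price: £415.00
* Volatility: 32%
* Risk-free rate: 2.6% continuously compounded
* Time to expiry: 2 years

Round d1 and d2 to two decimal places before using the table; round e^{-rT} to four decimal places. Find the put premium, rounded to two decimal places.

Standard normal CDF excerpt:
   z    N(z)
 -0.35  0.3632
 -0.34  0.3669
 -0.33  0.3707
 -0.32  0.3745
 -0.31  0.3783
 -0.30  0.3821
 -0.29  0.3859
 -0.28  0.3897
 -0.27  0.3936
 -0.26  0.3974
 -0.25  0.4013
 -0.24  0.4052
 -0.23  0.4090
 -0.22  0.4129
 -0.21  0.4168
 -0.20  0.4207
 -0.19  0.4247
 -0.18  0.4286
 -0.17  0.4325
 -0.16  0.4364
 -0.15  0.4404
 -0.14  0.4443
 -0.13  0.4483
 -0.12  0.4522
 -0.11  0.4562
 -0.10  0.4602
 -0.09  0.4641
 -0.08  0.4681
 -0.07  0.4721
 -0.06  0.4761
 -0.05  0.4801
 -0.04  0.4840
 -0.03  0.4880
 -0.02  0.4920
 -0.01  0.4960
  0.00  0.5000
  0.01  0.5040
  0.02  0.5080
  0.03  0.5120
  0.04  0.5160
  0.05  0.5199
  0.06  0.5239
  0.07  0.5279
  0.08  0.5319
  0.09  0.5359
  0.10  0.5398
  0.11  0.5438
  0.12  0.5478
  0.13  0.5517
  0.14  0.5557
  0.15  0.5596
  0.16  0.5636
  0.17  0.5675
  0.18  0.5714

£63.43

T = 2;  σ√T = 0.4525
d₁ = [ln(411/415) + (0.026 + 0.32²/2)·2] / 0.4525 = [-0.0097 + 0.1544] / 0.4525 = 0.3198 which rounds to 0.32
d₂ = d₁ − σ√T = 0.3198 − 0.4525 = -0.1328 which rounds to -0.13
e^(−rT) = e^(−0.026·2) = 0.9493
N(−d₂) = N(0.13) = 0.5517;  N(−d₁) = N(-0.32) = 0.3745
P = 415·0.9493·0.5517 − 411·0.3745 = 217.3475 − 153.9195 = 63.4280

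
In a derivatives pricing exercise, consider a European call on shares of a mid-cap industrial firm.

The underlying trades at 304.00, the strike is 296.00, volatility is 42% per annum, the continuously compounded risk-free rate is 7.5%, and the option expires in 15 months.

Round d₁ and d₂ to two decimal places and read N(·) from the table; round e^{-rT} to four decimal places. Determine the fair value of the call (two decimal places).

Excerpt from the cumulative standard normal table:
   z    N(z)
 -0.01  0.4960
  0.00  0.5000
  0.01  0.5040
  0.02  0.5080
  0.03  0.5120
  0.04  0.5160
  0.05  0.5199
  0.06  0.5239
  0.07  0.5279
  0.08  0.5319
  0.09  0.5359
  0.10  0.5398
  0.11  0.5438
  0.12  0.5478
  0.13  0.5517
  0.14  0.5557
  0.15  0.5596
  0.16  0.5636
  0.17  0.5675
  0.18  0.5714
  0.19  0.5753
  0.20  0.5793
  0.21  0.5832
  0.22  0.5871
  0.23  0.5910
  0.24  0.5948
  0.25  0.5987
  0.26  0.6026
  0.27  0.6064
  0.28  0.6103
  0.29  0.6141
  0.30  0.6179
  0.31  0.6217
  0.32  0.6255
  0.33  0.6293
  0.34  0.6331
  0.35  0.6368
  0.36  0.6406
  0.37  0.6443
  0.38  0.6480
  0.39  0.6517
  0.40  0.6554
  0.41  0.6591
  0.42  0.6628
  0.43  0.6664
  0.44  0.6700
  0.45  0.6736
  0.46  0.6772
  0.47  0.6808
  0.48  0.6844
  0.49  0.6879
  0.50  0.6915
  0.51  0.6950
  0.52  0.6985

72.21

σ√T = 0.42 × 1.1180 = 0.4696
d₁ = [ln(304/296) + (0.075 + 0.42²/2)·1.25] / 0.4696 = [0.0267 + 0.2040] / 0.4696 = 0.4912 ⇒ 0.49
d₂ = d₁ − σ√T = 0.4912 − 0.4696 = 0.0217 ⇒ 0.02
e^(−rT) = e^(−0.075·1.25) = 0.9105
N(d₁) = N(0.49) = 0.6879;  N(d₂) = N(0.02) = 0.5080
C = 304·0.6879 − 296·0.9105·0.5080 = 209.1216 − 136.9101 = 72.2115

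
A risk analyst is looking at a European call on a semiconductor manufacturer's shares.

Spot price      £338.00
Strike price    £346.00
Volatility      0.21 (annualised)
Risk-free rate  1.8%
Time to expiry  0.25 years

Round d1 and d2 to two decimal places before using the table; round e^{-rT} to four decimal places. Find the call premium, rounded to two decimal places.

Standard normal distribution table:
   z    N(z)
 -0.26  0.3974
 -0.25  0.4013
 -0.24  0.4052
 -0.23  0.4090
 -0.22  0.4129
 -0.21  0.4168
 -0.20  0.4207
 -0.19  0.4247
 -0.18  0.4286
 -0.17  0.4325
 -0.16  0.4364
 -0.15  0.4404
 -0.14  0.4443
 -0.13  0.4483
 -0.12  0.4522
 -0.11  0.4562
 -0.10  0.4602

σ√T = 0.21 × 0.5000 = 0.1050
d₁ = [ln(338/346) + (0.018 + ½·0.21²)·0.25] / (σ√T) = (-0.0234 + 0.0100) / 0.1050 = -0.1274 ⇒ -0.13
d₂ = -0.1274 − 0.1050 = -0.2324 ⇒ -0.23
e^(−rT) = e^(−0.018·0.25) = 0.9955
N(d₁) = N(-0.13) = 0.4483;  N(d₂) = N(-0.23) = 0.4090
C = 338·0.4483 − 346·0.9955·0.4090 = 151.5254 − 140.8772 = 10.6482

£10.65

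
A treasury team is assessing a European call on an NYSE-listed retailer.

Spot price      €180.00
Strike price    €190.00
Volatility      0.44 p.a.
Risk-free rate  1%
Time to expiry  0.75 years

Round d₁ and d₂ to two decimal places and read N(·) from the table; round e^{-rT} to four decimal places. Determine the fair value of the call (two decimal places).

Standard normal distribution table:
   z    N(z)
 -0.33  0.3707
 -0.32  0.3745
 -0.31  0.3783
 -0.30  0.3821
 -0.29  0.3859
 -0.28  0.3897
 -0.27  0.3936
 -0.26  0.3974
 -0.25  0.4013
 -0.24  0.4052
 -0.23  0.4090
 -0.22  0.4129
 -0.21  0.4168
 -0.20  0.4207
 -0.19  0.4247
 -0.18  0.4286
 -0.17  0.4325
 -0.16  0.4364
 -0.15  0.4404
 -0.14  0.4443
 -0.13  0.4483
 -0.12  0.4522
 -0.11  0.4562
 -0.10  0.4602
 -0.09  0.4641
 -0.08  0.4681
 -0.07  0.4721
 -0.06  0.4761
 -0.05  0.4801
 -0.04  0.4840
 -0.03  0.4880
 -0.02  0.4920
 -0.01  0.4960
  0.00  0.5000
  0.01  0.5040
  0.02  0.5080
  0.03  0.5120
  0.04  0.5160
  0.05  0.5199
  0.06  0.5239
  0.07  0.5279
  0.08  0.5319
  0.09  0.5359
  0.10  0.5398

T = 0.75;  σ√T = 0.3811
d₁ = [ln(180/190) + (0.01 + 0.44²/2)·0.75] / 0.3811 = [-0.0541 + 0.0801] / 0.3811 = 0.0683 → 0.07
d₂ = d₁ − σ√T = 0.0683 − 0.3811 = -0.3127 → -0.31
exp(−rT) = exp(−0.01·0.75) = 0.9925
N(d₁) = N(0.07) = 0.5279;  N(d₂) = N(-0.31) = 0.3783
C = 180·0.5279 − 190·0.9925·0.3783 = 95.0220 − 71.3379 = 23.6841

€23.68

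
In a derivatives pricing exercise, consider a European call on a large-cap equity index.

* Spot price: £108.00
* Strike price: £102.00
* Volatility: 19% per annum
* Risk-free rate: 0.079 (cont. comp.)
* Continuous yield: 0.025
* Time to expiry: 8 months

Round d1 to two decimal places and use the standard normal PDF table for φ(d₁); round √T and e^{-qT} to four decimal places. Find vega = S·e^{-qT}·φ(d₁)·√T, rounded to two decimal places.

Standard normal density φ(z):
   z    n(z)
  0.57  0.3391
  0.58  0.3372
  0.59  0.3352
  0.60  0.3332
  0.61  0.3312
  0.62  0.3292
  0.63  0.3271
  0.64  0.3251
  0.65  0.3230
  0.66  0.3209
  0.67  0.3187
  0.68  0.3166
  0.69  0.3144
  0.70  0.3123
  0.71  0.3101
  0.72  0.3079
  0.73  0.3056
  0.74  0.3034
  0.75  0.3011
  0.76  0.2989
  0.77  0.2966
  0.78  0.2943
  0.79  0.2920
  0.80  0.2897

σ√T = 0.19·√0.6667 = 0.1551
ln(S/K) + (r − q + σ²/2)T = ln(108/102) + (0.079 − 0.025 + 0.19²/2)·0.6667 = 0.0572 + 0.0480 = 0.1052
d₁ = 0.1052 / 0.1551 = 0.6781 ≈ 0.68
√T = √0.6667 = 0.8165
φ(d₁) = φ(0.68) = 0.3166
exp(−qT) = exp(−0.025·0.6667) = 0.9835
vega = S·exp(−qT)·φ(d₁)·√T = 108·0.9835·0.3166·0.8165 = 27.4578

27.46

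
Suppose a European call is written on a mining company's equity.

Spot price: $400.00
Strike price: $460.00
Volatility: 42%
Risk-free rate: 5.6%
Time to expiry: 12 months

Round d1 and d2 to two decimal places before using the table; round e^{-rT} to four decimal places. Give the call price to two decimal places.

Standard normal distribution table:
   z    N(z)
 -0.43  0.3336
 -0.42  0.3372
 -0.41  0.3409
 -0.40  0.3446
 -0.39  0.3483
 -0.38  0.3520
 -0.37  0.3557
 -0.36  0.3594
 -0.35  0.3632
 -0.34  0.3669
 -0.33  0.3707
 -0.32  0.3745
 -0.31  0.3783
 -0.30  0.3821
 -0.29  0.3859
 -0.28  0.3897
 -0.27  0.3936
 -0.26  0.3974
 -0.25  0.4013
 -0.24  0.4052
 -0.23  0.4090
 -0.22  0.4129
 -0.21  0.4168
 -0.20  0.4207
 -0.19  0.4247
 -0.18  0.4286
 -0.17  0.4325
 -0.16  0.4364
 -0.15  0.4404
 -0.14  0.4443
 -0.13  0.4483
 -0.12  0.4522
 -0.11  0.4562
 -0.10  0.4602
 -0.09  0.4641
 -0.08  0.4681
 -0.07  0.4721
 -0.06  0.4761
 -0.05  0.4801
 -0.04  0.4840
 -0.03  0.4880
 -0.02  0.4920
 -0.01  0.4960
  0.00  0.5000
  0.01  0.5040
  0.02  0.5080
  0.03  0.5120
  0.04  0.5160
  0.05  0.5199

T = 1;  σ√T = 0.4200
d₁ = [ln(400/460) + (0.056 + ½·0.42²)·1] / (σ√T) = (-0.1398 + 0.1442) / 0.4200 = 0.0106 which rounds to 0.01
d₂ = 0.0106 − 0.4200 = -0.4094 which rounds to -0.41
exp(−rT) = exp(−0.056·1) = 0.9455
C = 400·N(0.01) − 460·0.9455·N(-0.41) = 400·0.5040 − 460·0.9455·0.3409 = 201.6000 − 148.2676 = 53.3324

$53.33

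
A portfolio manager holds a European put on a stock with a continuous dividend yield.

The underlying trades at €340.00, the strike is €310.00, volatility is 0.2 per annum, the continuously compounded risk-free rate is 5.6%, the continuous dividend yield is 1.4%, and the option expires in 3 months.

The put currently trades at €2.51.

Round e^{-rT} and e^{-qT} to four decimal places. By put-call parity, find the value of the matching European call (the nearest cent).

€35.63

e^(−qT) = e^(−0.014·0.25) = 0.9965;  e^(−rT) = e^(−0.056·0.25) = 0.9861
Put-call parity: C − P = S·e^(−qT) − K·e^(−rT) = 340·0.9965 − 310·0.9861 = 338.8100 − 305.6910 = 33.1190
C = P + (C − P) = 2.51 + (33.1190) = 35.6290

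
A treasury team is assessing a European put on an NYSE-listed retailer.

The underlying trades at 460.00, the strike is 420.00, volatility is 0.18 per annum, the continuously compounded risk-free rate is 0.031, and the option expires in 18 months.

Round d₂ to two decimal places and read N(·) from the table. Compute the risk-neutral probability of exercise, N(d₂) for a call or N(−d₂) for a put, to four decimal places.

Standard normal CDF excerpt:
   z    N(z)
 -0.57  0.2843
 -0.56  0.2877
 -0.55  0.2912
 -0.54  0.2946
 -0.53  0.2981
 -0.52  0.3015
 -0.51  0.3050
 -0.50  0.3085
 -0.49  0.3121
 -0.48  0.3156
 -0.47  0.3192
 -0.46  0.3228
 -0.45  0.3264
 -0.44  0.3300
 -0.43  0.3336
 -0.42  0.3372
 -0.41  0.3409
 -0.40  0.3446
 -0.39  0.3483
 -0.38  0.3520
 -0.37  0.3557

σ√T = 0.18·√1.5 = 0.2205
d₁ = [ln(460/420) + (0.031 + 0.18²/2)·1.5] / 0.2205 = [0.0910 + 0.0708] / 0.2205 = 0.7338 ⇒ 0.73
d₂ = d₁ − σ√T = 0.7338 − 0.2205 = 0.5134 ⇒ 0.51
Pr(exercise) under Q = N(−d₂) = N(-0.51) = 0.3050

0.3050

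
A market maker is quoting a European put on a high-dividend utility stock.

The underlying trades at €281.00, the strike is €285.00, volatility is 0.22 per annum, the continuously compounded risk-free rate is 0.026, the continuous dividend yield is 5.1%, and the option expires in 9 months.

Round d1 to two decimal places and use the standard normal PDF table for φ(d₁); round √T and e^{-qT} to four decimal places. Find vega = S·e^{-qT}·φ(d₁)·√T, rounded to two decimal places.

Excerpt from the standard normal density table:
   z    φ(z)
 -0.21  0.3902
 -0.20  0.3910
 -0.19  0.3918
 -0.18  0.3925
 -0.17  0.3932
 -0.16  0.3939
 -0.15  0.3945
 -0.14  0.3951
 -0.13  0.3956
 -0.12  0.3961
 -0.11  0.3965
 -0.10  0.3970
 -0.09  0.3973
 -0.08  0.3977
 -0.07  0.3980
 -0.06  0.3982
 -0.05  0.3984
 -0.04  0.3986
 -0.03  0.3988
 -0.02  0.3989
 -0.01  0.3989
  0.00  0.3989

σ√T = 0.22 × 0.8660 = 0.1905
ln(S/K) + (r − q + σ²/2)T = ln(281/285) + (0.026 − 0.051 + 0.22²/2)·0.75 = -0.0141 − 0.0006 = -0.0147
d₁ = -0.0147 / 0.1905 = -0.0773 ≈ -0.08
√T = √0.75 = 0.8660
φ(d₁) = φ(-0.08) = 0.3977
exp(−qT) = exp(−0.051·0.75) = 0.9625
vega = S·exp(−qT)·φ(d₁)·√T = 281·0.9625·0.3977·0.8660 = 93.1495

93.15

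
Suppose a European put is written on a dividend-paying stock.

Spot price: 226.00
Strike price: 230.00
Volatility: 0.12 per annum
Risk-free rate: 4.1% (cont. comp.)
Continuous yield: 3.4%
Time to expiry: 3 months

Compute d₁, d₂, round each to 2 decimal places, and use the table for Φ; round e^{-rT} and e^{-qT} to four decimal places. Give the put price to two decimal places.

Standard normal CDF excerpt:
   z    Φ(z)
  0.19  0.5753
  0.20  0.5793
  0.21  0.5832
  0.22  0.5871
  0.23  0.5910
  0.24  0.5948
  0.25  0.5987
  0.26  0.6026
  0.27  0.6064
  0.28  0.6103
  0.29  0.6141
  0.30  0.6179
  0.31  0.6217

7.37

σ√T = 0.12·√0.25 = 0.0600
d₁ = [ln(226/230) + (0.041 − 0.034 + 0.12²/2)·0.25] / 0.0600 = [-0.0175 + 0.0035] / 0.0600 = -0.2332 ≈ -0.23
d₂ = d₁ − σ√T = -0.2332 − 0.0600 = -0.2932 ≈ -0.29
e^(−qT) = e^(−0.034·0.25) = 0.9915;  e^(−rT) = e^(−0.041·0.25) = 0.9898
N(−d₂) = N(0.29) = 0.6141;  N(−d₁) = N(0.23) = 0.5910
P = 230·0.9898·0.6141 − 226·0.9915·0.5910 = 139.8023 − 132.4307 = 7.3716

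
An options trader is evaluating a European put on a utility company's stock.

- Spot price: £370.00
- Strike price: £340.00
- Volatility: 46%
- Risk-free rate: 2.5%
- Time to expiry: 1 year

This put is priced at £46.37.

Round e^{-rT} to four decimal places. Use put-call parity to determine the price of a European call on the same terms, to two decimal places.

£84.77

e^(−rT) = e^(−0.025·1) = 0.9753
Put-call parity: C − P = S − K·e^(−rT) = 370 − 340·0.9753 = 370 − 331.6020 = 38.3980
C = P + (C − P) = 46.37 + (38.3980) = 84.7680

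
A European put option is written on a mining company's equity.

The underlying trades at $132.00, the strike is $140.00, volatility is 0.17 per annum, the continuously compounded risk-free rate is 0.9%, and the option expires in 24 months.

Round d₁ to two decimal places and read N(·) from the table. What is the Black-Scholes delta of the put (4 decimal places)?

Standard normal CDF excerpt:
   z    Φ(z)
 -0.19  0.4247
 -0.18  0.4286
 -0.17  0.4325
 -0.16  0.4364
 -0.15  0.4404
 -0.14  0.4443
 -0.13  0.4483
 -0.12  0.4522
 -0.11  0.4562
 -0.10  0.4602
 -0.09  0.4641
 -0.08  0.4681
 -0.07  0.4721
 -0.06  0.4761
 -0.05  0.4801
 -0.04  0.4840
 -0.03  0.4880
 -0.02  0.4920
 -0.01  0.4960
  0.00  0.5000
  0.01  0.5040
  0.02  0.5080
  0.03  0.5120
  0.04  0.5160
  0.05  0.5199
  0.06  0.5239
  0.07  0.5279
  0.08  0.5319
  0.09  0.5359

-0.5199

σ√T = 0.17 × 1.4142 = 0.2404
ln(S/K) + (r + σ²/2)T = ln(132/140) + (0.009 + 0.17²/2)·2 = -0.0588 + 0.0469 = -0.0119
d₁ = -0.0119 / 0.2404 = -0.0497 ≈ -0.05
N(d₁) = N(-0.05) = 0.4801
Δ_put = N(d₁) − 1 = 0.4801 − 1 = -0.5199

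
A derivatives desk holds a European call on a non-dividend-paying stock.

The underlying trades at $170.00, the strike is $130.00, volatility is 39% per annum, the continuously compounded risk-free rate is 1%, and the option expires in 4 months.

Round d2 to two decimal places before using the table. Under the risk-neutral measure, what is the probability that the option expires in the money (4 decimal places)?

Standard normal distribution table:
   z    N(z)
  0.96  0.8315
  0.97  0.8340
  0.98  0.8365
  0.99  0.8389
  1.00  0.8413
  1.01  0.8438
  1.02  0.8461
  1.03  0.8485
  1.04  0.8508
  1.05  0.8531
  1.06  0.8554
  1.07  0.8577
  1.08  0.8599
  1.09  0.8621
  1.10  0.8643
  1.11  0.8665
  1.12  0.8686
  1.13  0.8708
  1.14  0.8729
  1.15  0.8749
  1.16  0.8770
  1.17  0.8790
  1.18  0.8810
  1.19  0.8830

T = 0.3333;  σ√T = 0.2252
d₁ = [ln(170/130) + (0.01 + ½·0.39²)·0.3333] / (σ√T) = (0.2683 + 0.0287) / 0.2252 = 1.3188 ≈ 1.32
d₂ = 1.3188 − 0.2252 = 1.0936 ≈ 1.09
Pr(exercise) under Q = N(d₂) = 0.8621

0.8621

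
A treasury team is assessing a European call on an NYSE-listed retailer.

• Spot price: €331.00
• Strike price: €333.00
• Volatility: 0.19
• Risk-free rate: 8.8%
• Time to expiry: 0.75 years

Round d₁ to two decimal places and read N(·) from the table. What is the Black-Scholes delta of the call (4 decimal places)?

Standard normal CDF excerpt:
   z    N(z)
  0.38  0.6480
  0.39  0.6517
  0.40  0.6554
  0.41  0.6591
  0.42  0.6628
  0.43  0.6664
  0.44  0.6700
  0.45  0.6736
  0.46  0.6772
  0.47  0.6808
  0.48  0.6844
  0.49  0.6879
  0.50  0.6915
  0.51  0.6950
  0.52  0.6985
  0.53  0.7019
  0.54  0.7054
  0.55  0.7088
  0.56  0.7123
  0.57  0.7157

0.6736

T = 0.75;  σ√T = 0.1645
d₁ = [ln(331/333) + (0.088 + ½·0.19²)·0.75] / (σ√T) = (-0.0060 + 0.0795) / 0.1645 = 0.4468 → 0.45
N(d₁) = N(0.45) = 0.6736
Δ_call = N(d₁) = 0.6736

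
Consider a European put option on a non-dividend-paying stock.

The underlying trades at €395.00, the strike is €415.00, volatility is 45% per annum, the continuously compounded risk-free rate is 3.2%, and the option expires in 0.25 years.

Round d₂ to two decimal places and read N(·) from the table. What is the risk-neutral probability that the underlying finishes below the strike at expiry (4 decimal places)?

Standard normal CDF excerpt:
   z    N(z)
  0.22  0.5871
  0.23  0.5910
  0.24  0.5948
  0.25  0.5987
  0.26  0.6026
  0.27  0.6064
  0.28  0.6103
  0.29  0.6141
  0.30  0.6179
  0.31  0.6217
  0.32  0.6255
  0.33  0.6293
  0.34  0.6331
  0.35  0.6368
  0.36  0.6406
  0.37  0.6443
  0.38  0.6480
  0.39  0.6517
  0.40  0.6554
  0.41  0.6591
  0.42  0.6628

0.6179

T = 0.25;  σ√T = 0.2250
ln(S/K) + (r + σ²/2)T = ln(395/415) + (0.032 + 0.45²/2)·0.25 = -0.0494 + 0.0333 = -0.0161
d₁ = -0.0161 / 0.2250 = -0.0715 → -0.07
d₂ = d₁ − σ√T = -0.0715 − 0.2250 = -0.2965 → -0.30
Pr(exercise) under Q = N(−d₂) = N(0.30) = 0.6179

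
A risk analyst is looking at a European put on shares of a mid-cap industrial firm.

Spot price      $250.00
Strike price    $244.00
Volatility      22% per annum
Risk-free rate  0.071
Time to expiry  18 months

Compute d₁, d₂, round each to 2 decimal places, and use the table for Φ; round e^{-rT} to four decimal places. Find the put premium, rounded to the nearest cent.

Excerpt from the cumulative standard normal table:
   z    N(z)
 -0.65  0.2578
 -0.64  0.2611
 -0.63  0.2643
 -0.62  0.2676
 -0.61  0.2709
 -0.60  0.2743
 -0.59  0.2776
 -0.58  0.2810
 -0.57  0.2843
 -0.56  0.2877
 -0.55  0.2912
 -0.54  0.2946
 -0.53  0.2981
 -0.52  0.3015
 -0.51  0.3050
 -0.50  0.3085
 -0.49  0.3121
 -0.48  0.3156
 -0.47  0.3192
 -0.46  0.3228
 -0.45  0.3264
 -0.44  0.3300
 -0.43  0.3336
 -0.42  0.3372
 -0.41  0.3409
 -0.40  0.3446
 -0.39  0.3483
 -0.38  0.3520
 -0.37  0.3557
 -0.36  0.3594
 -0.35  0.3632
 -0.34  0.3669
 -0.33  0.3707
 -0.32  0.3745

σ√T = 0.22·√1.5 = 0.2694
ln(S/K) + (r + σ²/2)T = ln(250/244) + (0.071 + 0.22²/2)·1.5 = 0.0243 + 0.1428 = 0.1671
d₁ = 0.1671 / 0.2694 = 0.6201 ≈ 0.62
d₂ = d₁ − σ√T = 0.6201 − 0.2694 = 0.3507 ≈ 0.35
e^(−rT) = e^(−0.071·1.5) = 0.8990
P = 244·0.8990·N(-0.35) − 250·N(-0.62) = 244·0.8990·0.3632 − 250·0.2676 = 79.6701 − 66.9000 = 12.7701

$12.77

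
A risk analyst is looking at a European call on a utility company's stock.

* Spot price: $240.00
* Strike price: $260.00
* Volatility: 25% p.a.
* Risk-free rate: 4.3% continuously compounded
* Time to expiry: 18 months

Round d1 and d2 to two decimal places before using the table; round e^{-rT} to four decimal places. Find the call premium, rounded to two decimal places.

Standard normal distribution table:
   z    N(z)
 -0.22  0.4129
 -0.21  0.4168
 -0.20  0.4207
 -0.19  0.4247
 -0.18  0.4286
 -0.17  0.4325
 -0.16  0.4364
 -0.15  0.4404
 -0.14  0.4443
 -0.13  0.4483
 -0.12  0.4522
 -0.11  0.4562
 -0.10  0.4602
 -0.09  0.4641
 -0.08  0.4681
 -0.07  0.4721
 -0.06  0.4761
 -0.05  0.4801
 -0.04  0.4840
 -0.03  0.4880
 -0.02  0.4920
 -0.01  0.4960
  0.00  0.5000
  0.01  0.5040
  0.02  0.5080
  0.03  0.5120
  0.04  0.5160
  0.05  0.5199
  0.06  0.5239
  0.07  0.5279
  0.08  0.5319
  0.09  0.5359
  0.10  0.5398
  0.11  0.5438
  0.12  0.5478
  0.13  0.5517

$27.01

σ√T = 0.25 × 1.2247 = 0.3062
d₁ = [ln(240/260) + (0.043 + 0.25²/2)·1.5] / 0.3062 = [-0.0800 + 0.1114] / 0.3062 = 0.1023 ⇒ 0.10
d₂ = d₁ − σ√T = 0.1023 − 0.3062 = -0.2039 ⇒ -0.20
exp(−rT) = exp(−0.043·1.5) = 0.9375
N(d₁) = N(0.10) = 0.5398;  N(d₂) = N(-0.20) = 0.4207
C = 240·0.5398 − 260·0.9375·0.4207 = 129.5520 − 102.5456 = 27.0064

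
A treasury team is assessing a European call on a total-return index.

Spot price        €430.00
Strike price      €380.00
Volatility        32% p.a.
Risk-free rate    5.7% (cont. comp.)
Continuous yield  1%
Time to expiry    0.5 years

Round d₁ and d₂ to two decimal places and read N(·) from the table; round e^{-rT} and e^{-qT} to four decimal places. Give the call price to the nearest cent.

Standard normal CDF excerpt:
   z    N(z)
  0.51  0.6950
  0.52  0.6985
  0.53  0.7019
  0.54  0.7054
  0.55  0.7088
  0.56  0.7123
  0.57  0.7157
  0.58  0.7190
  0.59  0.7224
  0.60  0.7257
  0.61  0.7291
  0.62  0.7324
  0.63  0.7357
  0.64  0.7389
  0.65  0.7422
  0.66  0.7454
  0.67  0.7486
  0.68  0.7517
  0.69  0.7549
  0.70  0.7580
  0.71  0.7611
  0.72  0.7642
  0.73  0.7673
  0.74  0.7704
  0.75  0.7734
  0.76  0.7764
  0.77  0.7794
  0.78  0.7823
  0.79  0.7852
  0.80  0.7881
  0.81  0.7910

σ√T = 0.32·√0.5 = 0.2263
d₁ = [ln(430/380) + (0.057 − 0.01 + ½·0.32²)·0.5] / (σ√T) = (0.1236 + 0.0491) / 0.2263 = 0.7633 ⇒ 0.76
d₂ = 0.7633 − 0.2263 = 0.5370 ⇒ 0.54
exp(−qT) = exp(−0.01·0.5) = 0.9950;  exp(−rT) = exp(−0.057·0.5) = 0.9719
C = 430·0.9950·N(0.76) − 380·0.9719·N(0.54) = 430·0.9950·0.7764 − 380·0.9719·0.7054 = 332.1827 − 260.5197 = 71.6630

€71.66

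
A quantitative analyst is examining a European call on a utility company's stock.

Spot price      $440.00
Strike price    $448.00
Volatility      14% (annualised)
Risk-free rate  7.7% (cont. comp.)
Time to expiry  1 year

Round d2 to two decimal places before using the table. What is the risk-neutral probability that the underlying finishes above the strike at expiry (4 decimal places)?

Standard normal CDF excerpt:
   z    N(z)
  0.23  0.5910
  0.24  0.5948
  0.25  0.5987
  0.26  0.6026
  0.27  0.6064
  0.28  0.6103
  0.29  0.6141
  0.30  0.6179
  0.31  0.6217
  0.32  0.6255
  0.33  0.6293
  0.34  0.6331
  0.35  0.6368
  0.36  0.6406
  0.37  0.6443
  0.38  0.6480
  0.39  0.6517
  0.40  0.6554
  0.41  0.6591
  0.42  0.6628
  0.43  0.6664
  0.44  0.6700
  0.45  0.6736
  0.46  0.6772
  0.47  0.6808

0.6368

T = 1;  σ√T = 0.1400
ln(S/K) + (r + σ²/2)T = ln(440/448) + (0.077 + 0.14²/2)·1 = -0.0180 + 0.0868 = 0.0688
d₁ = 0.0688 / 0.1400 = 0.4913 ≈ 0.49
d₂ = d₁ − σ√T = 0.4913 − 0.1400 = 0.3513 ≈ 0.35
Pr(exercise) under Q = N(d₂) = 0.6368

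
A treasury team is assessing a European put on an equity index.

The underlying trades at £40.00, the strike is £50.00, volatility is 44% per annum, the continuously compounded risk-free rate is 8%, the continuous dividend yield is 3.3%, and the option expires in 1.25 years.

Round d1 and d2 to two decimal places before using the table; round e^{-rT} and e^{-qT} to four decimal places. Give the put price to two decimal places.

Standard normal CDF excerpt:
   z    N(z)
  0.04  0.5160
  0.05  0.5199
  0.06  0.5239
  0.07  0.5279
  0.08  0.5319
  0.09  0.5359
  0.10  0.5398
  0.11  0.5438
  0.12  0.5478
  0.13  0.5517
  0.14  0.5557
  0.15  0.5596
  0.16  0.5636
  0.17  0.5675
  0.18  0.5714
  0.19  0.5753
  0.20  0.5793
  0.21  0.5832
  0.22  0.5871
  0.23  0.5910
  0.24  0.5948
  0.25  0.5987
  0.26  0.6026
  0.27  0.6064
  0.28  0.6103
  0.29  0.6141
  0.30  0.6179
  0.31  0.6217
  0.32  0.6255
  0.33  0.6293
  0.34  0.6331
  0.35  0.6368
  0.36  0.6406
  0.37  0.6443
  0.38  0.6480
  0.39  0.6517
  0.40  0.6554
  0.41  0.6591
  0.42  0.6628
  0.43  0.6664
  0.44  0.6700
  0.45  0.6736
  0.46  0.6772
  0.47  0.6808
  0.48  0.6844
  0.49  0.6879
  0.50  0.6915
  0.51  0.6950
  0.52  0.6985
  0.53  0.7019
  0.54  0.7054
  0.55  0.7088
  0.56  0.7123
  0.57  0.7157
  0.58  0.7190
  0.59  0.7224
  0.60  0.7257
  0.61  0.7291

£11.96

σ√T = 0.44 × 1.1180 = 0.4919
ln(S/K) + (r − q + σ²/2)T = ln(40/50) + (0.08 − 0.033 + 0.44²/2)·1.25 = -0.2231 + 0.1797 = -0.0434
d₁ = -0.0434 / 0.4919 = -0.0882 → -0.09
d₂ = d₁ − σ√T = -0.0882 − 0.4919 = -0.5801 → -0.58
e^(−qT) = e^(−0.033·1.25) = 0.9596;  e^(−rT) = e^(−0.08·1.25) = 0.9048
P = 50·0.9048·N(0.58) − 40·0.9596·N(0.09) = 50·0.9048·0.7190 − 40·0.9596·0.5359 = 32.5276 − 20.5700 = 11.9576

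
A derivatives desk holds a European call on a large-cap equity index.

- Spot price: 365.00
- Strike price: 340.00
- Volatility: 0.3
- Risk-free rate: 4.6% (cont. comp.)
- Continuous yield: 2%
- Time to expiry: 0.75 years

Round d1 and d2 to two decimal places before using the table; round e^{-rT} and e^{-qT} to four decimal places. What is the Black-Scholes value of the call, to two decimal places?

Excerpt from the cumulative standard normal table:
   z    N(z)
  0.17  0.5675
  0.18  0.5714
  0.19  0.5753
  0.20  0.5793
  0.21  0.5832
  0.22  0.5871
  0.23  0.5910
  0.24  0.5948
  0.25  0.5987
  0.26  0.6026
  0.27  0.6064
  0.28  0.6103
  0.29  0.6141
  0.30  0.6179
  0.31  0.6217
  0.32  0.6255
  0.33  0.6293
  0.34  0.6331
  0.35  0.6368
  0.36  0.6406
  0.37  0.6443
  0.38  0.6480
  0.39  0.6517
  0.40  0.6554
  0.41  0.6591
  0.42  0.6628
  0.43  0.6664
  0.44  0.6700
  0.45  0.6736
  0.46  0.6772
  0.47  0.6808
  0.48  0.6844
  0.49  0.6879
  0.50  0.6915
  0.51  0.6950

53.24

σ√T = 0.3 × 0.8660 = 0.2598
d₁ = [ln(365/340) + (0.046 − 0.02 + 0.3²/2)·0.75] / 0.2598 = [0.0710 + 0.0532] / 0.2598 = 0.4781 → 0.48
d₂ = d₁ − σ√T = 0.4781 − 0.2598 = 0.2182 → 0.22
exp(−qT) = exp(−0.02·0.75) = 0.9851;  exp(−rT) = exp(−0.046·0.75) = 0.9661
N(d₁) = N(0.48) = 0.6844;  N(d₂) = N(0.22) = 0.5871
C = 365·0.9851·0.6844 − 340·0.9661·0.5871 = 246.0839 − 192.8471 = 53.2368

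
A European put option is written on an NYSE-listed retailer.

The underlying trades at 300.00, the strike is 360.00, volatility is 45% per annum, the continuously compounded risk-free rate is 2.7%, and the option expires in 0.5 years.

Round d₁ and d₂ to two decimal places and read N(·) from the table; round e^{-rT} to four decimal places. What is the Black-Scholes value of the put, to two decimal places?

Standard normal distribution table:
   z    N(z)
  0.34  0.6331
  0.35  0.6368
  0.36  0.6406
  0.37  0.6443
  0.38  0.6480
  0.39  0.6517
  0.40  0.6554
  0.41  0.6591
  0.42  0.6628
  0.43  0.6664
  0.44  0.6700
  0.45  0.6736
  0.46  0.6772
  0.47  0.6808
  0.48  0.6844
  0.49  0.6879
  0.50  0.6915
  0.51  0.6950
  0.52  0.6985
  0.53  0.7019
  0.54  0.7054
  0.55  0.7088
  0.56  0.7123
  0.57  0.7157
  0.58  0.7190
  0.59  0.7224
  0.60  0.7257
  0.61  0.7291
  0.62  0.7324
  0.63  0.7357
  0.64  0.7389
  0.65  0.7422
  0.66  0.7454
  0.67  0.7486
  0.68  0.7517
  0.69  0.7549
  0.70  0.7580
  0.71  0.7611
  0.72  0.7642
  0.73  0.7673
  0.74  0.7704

T = 0.5;  σ√T = 0.3182
d₁ = [ln(300/360) + (0.027 + ½·0.45²)·0.5] / (σ√T) = (-0.1823 + 0.0641) / 0.3182 = -0.3715 → -0.37
d₂ = -0.3715 − 0.3182 = -0.6897 → -0.69
e^(−rT) = e^(−0.027·0.5) = 0.9866
N(−d₂) = N(0.69) = 0.7549;  N(−d₁) = N(0.37) = 0.6443
P = 360·0.9866·0.7549 − 300·0.6443 = 268.1224 − 193.2900 = 74.8324

74.83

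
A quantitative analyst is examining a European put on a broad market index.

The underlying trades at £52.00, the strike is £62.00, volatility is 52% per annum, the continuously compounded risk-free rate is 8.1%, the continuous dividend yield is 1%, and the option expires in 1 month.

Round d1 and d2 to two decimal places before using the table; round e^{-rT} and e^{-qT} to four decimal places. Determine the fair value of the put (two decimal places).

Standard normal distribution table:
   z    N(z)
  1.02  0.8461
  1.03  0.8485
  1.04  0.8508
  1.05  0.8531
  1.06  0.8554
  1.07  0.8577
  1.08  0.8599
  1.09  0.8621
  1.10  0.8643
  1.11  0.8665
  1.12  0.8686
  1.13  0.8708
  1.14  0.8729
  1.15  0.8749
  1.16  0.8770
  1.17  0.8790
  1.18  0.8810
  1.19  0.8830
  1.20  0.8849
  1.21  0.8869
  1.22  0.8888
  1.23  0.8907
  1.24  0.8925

σ√T = 0.52·√0.08333 = 0.1501
ln(S/K) + (r − q + σ²/2)T = ln(52/62) + (0.081 − 0.01 + 0.52²/2)·0.08333 = -0.1759 + 0.0172 = -0.1587
d₁ = -0.1587 / 0.1501 = -1.0573 ≈ -1.06
d₂ = d₁ − σ√T = -1.0573 − 0.1501 = -1.2074 ≈ -1.21
e^(−qT) = e^(−0.01·0.08333) = 0.9992;  e^(−rT) = e^(−0.081·0.08333) = 0.9933
N(−d₂) = N(1.21) = 0.8869;  N(−d₁) = N(1.06) = 0.8554
P = 62·0.9933·0.8869 − 52·0.9992·0.8554 = 54.6194 − 44.4452 = 10.1742

£10.17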